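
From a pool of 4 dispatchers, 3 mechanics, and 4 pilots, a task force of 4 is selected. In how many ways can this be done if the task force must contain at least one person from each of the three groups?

192

Total 4-person selections from all 11: C(11,4) = 330.
Selections missing a whole group: no dispatchers → C(7,4) = 35; no mechanics → C(8,4) = 70; no pilots → C(7,4) = 35.
Add back selections omitting two groups (i.e. drawn from a single group): C(4,4) + C(3,4) + C(4,4) = 2.
By inclusion–exclusion: 330 − 140 + 2 = 192.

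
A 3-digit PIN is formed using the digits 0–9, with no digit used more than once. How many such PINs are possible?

With no repetition, fill the 3 digits in order: 10 choices, then 9, down to 8.
That product is 10 × 9 × 8 = 720.

720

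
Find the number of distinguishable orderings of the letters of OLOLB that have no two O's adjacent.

There are 5!/(2!·2!) = 30 arrangements of OLOLB in total.
If the two O's are adjacent, glue them into one block, leaving 4 items to arrange: (4)!/(2!) = 12 ways.
Subtracting, 30 − 12 = 18 arrangements keep the O's apart.

18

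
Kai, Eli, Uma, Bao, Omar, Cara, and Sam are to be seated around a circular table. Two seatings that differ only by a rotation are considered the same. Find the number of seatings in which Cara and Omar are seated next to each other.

Treat {Cara, Omar} as one unit (2 internal orders) and seat the resulting 6 units around the table: (5)! circular arrangements.
So 2 × (5)! = 2 × 120 = 240.

240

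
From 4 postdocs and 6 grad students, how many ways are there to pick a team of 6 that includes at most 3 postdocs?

195

Split by how many postdocs are chosen (0 through 3).
Sum: C(4,0)·C(6,6) + C(4,1)·C(6,5) + C(4,2)·C(6,4) + C(4,3)·C(6,3) = 1 + 24 + 90 + 80 = 195.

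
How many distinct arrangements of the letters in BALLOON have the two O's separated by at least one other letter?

900

Total arrangements of BALLOON: 7!/(2!·2!) = 1260.
If the two O's are adjacent, glue them into one block, leaving 6 items to arrange: (6)!/(2!) = 360 ways.
Hence 1260 − 360 = 900.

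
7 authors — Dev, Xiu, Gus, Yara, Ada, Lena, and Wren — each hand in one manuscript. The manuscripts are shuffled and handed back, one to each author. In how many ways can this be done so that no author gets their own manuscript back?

1854

Count assignments avoiding every fixed point. For any j of the 7 authors fixed to their own manuscript, the other 7−j can be arranged in (7−j)! ways.
By inclusion–exclusion this is Σ_{j=0}^{7} (−1)^j C(7,j)·(7−j)!.
Computing: 5040 − 5040 + 2520 − 840 + 210 − 42 + 7 − 1 = 1854.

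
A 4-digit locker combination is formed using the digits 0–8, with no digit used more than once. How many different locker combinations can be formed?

3024

Choose and order 4 of the 9 symbols: the first digit has 9 options, the next 8, then 7, 6.
That product is 9 × 8 × 7 × 6 = 3024.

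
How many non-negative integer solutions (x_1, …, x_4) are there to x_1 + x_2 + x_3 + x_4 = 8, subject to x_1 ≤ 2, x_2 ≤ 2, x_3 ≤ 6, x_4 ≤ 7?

Ignoring the caps, the number of non-negative solutions to x_1+…+x_4 = 8 is C(11,3) = 165.
Subtract solutions that violate a single cap (substitute x_i' = x_i − (cap_i+1)): x_1 ≥ 3 gives C(8,3) = 56; x_2 ≥ 3 gives C(8,3) = 56; x_3 ≥ 7 gives C(4,3) = 4; x_4 ≥ 8 gives C(3,3) = 1. Together 117.
Add back pairs where two caps are both exceeded: 10 + 0 + 0 + 0 + 0 + 0 = 10.
By inclusion–exclusion the count is 165 − 117 + 10 = 58.

58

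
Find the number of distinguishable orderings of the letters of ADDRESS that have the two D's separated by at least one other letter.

900

Total arrangements of ADDRESS: 7!/(2!·2!) = 1260.
Arrangements with the D's together: treat DD as one letter, giving (6)!/(2!) = 360.
Hence 1260 − 360 = 900.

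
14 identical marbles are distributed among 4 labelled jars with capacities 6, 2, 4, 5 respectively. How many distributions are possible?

19

By stars and bars, unrestricted non-negative solutions to x_1+…+x_4 = 14 number C(14+3,3) = 680.
Subtract solutions that violate a single cap (substitute x_i' = x_i − (cap_i+1)): x_1 ≥ 7 gives C(10,3) = 120; x_2 ≥ 3 gives C(14,3) = 364; x_3 ≥ 5 gives C(12,3) = 220; x_4 ≥ 6 gives C(11,3) = 165. Together 869.
Add back pairs where two caps are both exceeded: 35 + 10 + 4 + 84 + 56 + 20 = 209.
Subtract triples: 0 + 0 + 0 + 1 = 1.
By inclusion–exclusion the count is 680 − 869 + 209 − 1 = 19.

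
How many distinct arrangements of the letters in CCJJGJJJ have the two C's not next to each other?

126

There are 8!/(5!·2!) = 168 arrangements of CCJJGJJJ in total.
If the two C's are adjacent, glue them into one block, leaving 7 items to arrange: (7)!/(5!) = 42 ways.
Hence 168 − 42 = 126.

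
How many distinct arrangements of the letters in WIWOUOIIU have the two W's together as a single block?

1680

Treat the 2 copies of W as a single block. The multiset to arrange is then {WW, I, I, I, O, O, U, U}, 8 items in all.
That gives (8)!/(3!·2!·2!) = 1680 arrangements.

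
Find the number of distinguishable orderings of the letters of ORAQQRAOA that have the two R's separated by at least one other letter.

5880

Total arrangements of ORAQQRAOA: 9!/(3!·2!·2!·2!) = 7560.
Arrangements with the R's together: treat RR as one letter, giving (8)!/(3!·2!·2!) = 1680.
Hence 7560 − 1680 = 5880.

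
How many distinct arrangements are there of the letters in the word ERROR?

The 5 letters of ERROR have repeats: R appearing 3 times.
So there are 5! / (3!) = 20 distinguishable arrangements.

20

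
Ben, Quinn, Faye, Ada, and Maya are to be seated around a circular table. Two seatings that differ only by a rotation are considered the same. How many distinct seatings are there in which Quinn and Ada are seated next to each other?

Glue Quinn and Ada into a block (2 internal orders). Seating 4 units around a circle gives (3)! arrangements.
So 2 × (3)! = 2 × 6 = 12.

12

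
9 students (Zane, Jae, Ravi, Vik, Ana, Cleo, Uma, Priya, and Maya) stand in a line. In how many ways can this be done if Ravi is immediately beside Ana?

Glue Ravi and Ana into one block (2 internal orders), leaving 8 units to arrange in a row.
So the count is 2·(8)! = 80640.

80640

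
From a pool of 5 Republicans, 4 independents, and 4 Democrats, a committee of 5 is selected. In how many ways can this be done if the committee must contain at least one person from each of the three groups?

980

With no constraint there are C(13,5) = 1287 possible selections.
Selections missing a whole group: no Republicans → C(8,5) = 56; no independents → C(9,5) = 126; no Democrats → C(9,5) = 126.
Add back selections omitting two groups (i.e. drawn from a single group): C(5,5) + C(4,5) + C(4,5) = 1.
By inclusion–exclusion: 1287 − 308 + 1 = 980.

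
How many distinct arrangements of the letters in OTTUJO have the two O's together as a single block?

Treat the 2 copies of O as a single block. The multiset to arrange is then {OO, J, T, T, U}, 5 items in all.
That gives (5)!/(2!) = 60 arrangements.

60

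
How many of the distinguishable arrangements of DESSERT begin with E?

360

With the first slot taken by E, it remains to arrange the other 6 letters (DSSERT).
Those 6 letters have S appearing twice, giving (6)!/(2!) = 360.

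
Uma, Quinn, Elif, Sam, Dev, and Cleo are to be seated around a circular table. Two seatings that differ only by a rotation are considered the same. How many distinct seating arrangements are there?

Around a circle, 6 distinct people have 6!/6 = (5)! = 120 rotationally distinct seatings.

120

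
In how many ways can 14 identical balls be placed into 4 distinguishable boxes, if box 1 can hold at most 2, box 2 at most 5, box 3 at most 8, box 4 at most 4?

45

Ignoring the caps, the number of non-negative solutions to x_1+…+x_4 = 14 is C(17,3) = 680.
Subtract solutions that violate a single cap (substitute x_i' = x_i − (cap_i+1)): x_1 ≥ 3 gives C(14,3) = 364; x_2 ≥ 6 gives C(11,3) = 165; x_3 ≥ 9 gives C(8,3) = 56; x_4 ≥ 5 gives C(12,3) = 220. Together 805.
Add back pairs where two caps are both exceeded: 56 + 10 + 84 + 0 + 20 + 1 = 171.
Subtract triples: 0 + 1 + 0 + 0 = 1.
By inclusion–exclusion the count is 680 − 805 + 171 − 1 = 45.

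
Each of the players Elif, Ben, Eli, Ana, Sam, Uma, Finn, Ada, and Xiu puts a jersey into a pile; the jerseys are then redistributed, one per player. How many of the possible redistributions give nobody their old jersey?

133496

Count assignments avoiding every fixed point. For any j of the 9 players fixed to their old jersey, the other 9−j can be arranged in (9−j)! ways.
By inclusion–exclusion this is Σ_{j=0}^{9} (−1)^j C(9,j)·(9−j)!.
Computing: 362880 − 362880 + 181440 − 60480 + 15120 − 3024 + 504 − 72 + 9 − 1 = 133496.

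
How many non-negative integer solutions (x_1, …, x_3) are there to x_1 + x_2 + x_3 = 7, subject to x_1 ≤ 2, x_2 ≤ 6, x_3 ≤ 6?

Ignoring the caps, the number of non-negative solutions to x_1+…+x_3 = 7 is C(9,2) = 36.
Subtract solutions that violate a single cap (substitute x_i' = x_i − (cap_i+1)): x_1 ≥ 3 gives C(6,2) = 15; x_2 ≥ 7 gives C(2,2) = 1; x_3 ≥ 7 gives C(2,2) = 1. Together 17.
No two caps can be exceeded simultaneously, so the pair terms are all 0.
By inclusion–exclusion the count is 36 − 17 + 0 = 19.

19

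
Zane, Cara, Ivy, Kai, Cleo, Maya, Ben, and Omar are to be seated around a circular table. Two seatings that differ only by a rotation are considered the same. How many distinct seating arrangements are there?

Fix one person's seat to break rotational symmetry; the remaining 7 people can be arranged in (7)! = 5040 ways.

5040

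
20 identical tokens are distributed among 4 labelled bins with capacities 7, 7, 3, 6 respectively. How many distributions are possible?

20

Without the upper bounds there are C(23,3) = 1771 ways to split 20 among 4 bins.
Subtract solutions that violate a single cap (substitute x_i' = x_i − (cap_i+1)): x_1 ≥ 8 gives C(15,3) = 455; x_2 ≥ 8 gives C(15,3) = 455; x_3 ≥ 4 gives C(19,3) = 969; x_4 ≥ 7 gives C(16,3) = 560. Together 2439.
Add back pairs where two caps are both exceeded: 35 + 165 + 56 + 165 + 56 + 220 = 697.
Subtract triples: 1 + 0 + 4 + 4 = 9.
By inclusion–exclusion the count is 1771 − 2439 + 697 − 9 = 20.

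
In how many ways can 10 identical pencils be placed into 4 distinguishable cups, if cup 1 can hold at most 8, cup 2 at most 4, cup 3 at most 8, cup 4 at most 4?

By stars and bars, unrestricted non-negative solutions to x_1+…+x_4 = 10 number C(10+3,3) = 286.
Subtract solutions that violate a single cap (substitute x_i' = x_i − (cap_i+1)): x_1 ≥ 9 gives C(4,3) = 4; x_2 ≥ 5 gives C(8,3) = 56; x_3 ≥ 9 gives C(4,3) = 4; x_4 ≥ 5 gives C(8,3) = 56. Together 120.
Add back pairs where two caps are both exceeded: 0 + 0 + 0 + 0 + 1 + 0 = 1.
By inclusion–exclusion the count is 286 − 120 + 1 = 167.

167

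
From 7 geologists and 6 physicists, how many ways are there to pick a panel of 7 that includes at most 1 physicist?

43

Split by how many physicists are chosen (0 through 1).
Sum: C(6,0)·C(7,7) + C(6,1)·C(7,6) = 1 + 42 = 43.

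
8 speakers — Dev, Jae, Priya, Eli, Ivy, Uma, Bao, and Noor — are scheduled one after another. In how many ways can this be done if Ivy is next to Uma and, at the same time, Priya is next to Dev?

2880

Treat {Ivy,Uma} as one block (2 orders) and {Priya,Dev} as another (2 orders).
That leaves 6 units to arrange: 2 × 2 × 6! = 4 × 720 = 2880.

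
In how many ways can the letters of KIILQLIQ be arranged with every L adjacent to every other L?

Treat the 2 copies of L as a single block. The multiset to arrange is then {LL, I, I, I, K, Q, Q}, 7 items in all.
That gives (7)!/(3!·2!) = 420 arrangements.

420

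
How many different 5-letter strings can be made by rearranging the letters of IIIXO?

The 5 letters of IIIXO have repeats: I appearing 3 times.
So there are 5! / (3!) = 20 distinguishable arrangements.

20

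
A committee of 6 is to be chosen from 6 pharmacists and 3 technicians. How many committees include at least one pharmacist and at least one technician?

Unrestricted: C(9,6) = 84 ways to pick any 6 of the 9.
Subtract selections that omit an entire group: no pharmacists → C(3,6) = 0; no technicians → C(6,6) = 1.
Both groups omitted at once is impossible, so 84 − 1 = 83.

83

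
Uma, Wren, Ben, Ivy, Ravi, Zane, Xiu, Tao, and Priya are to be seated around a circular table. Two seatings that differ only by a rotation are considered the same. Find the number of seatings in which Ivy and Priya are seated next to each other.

Glue Ivy and Priya into a block (2 internal orders). Seating 8 units around a circle gives (7)! arrangements.
So 2 × (7)! = 2 × 5040 = 10080.

10080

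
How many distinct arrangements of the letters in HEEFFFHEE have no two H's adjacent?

980

There are 9!/(4!·3!·2!) = 1260 arrangements of HEEFFFHEE in total.
If the two H's are adjacent, glue them into one block, leaving 8 items to arrange: (8)!/(4!·3!) = 280 ways.
Hence 1260 − 280 = 980.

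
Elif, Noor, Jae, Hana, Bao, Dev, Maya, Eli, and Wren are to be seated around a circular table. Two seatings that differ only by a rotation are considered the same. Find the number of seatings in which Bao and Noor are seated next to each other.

Treat {Bao, Noor} as one unit (2 internal orders) and seat the resulting 8 units around the table: (7)! circular arrangements.
So 2 × (7)! = 2 × 5040 = 10080.

10080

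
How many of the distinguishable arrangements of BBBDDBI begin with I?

15

With the first slot taken by I, it remains to arrange the other 6 letters (BBBDDB).
Those 6 letters have B appearing 4 times and D appearing twice, giving (6)!/(4!·2!) = 15.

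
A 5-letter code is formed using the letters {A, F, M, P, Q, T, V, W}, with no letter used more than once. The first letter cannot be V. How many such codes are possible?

The first letter has 8−1 = 7 choices (anything except V).
The remaining 4 letters are filled from the other 7 symbols without repetition: 7 × 6 × 5 × 4 = 840.
Total: 7 × 840 = 5880.

5880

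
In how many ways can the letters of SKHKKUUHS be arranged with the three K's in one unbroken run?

630

Treat the 3 copies of K as a single block. The multiset to arrange is then {KKK, H, H, S, S, U, U}, 7 items in all.
That gives (7)!/(2!·2!·2!) = 630 arrangements.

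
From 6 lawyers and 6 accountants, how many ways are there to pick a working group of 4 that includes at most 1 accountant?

Split by how many accountants are chosen (0 through 1).
Sum: C(6,0)·C(6,4) + C(6,1)·C(6,3) = 15 + 120 = 135.

135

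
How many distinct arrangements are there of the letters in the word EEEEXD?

EEEEXD has 6 letters with E appearing 4 times.
So there are 6! / (4!) = 30 distinguishable arrangements.

30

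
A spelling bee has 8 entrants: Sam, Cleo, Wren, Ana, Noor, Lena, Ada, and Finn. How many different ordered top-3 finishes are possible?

There are 8 choices for 1st place, 7 for 2nd, and 6 for 3rd.
That gives 8 × 7 × 6 = 336.

336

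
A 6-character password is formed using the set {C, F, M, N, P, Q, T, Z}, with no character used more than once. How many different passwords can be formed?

This is a permutation of 6 out of 8: P(8,6) = 8!/2!.
8 × 7 × 6 × 5 × 4 × 3 = 20160.

20160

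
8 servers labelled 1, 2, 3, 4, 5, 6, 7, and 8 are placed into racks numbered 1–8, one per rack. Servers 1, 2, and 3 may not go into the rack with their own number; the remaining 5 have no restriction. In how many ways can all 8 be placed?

27240

Let Aᵢ (for i ∈ {1, 2, 3}) be the placements that put server i in its forbidden rack. Any j of these fix j positions, leaving (8−j)! ways to fill the rest, and there are C(3,j) ways to pick which j.
By inclusion–exclusion, the number of valid placements is Σ_{j=0}^{3} (−1)^j C(3,j)·(8−j)!.
Computing: 40320 − 15120 + 2160 − 120 = 27240.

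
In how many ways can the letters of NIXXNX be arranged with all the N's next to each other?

20

Treat the 2 copies of N as a single block. The multiset to arrange is then {NN, I, X, X, X}, 5 items in all.
That gives (5)!/(3!) = 20 arrangements.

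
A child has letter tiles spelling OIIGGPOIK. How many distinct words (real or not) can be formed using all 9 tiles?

OIIGGPOIK has 9 letters with G appearing twice, I appearing 3 times, and O appearing twice.
So there are 9! / (3!·2!·2!) = 15120 distinguishable arrangements.

15120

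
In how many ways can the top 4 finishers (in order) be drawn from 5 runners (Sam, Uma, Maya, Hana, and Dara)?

There are 5 choices for 1st place, 4 for 2nd, and so on down to 2 for position 4.
That gives 5 × 4 × 3 × 2 = 120.

120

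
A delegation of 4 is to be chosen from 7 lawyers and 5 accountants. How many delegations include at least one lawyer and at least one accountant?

Unrestricted: C(12,4) = 495 ways to pick any 4 of the 12.
Selections missing a whole group: no lawyers → C(5,4) = 5; no accountants → C(7,4) = 35.
Both groups omitted at once is impossible, so 495 − 40 = 455.

455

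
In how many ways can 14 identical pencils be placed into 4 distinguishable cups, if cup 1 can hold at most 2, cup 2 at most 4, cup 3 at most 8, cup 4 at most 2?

Without the upper bounds there are C(17,3) = 680 ways to split 14 among 4 cups.
Subtract solutions that violate a single cap (substitute x_i' = x_i − (cap_i+1)): x_1 ≥ 3 gives C(14,3) = 364; x_2 ≥ 5 gives C(12,3) = 220; x_3 ≥ 9 gives C(8,3) = 56; x_4 ≥ 3 gives C(14,3) = 364. Together 1004.
Add back pairs where two caps are both exceeded: 84 + 10 + 165 + 1 + 84 + 10 = 354.
Subtract triples: 0 + 20 + 0 + 0 = 20.
By inclusion–exclusion the count is 680 − 1004 + 354 − 20 = 10.

10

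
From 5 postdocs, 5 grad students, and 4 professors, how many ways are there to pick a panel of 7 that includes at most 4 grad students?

Split by how many grad students are chosen (0 through 4).
Sum: C(5,0)·C(9,7) + C(5,1)·C(9,6) + C(5,2)·C(9,5) + C(5,3)·C(9,4) + C(5,4)·C(9,3) = 36 + 420 + 1260 + 1260 + 420 = 3396.

3396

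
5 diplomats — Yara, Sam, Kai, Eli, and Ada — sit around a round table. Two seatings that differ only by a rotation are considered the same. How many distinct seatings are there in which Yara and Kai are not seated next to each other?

Without the restriction there are (4)! = 24 seatings.
Seatings with Yara beside Kai: treat them as a block with 2 internal orders, giving 2 × (3)! = 12.
Subtracting, 24 − 12 = 12.

12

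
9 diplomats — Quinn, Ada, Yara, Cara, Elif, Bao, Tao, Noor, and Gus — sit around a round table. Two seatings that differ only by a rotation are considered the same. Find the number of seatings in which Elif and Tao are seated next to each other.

10080

Treat {Elif, Tao} as one unit (2 internal orders) and seat the resulting 8 units around the table: (7)! circular arrangements.
So 2 × (7)! = 2 × 5040 = 10080.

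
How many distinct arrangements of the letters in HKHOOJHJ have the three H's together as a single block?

Treat the 3 copies of H as a single block. The multiset to arrange is then {HHH, J, J, K, O, O}, 6 items in all.
That gives (6)!/(2!·2!) = 180 arrangements.

180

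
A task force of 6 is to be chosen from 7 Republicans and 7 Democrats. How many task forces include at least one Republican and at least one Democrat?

Total 6-person selections from all 14: C(14,6) = 3003.
Subtract selections that omit an entire group: no Republicans → C(7,6) = 7; no Democrats → C(7,6) = 7.
Both groups omitted at once is impossible, so 3003 − 14 = 2989.

2989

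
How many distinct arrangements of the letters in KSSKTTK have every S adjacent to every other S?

60

Treat the 2 copies of S as a single block. The multiset to arrange is then {SS, K, K, K, T, T}, 6 items in all.
That gives (6)!/(3!·2!) = 60 arrangements.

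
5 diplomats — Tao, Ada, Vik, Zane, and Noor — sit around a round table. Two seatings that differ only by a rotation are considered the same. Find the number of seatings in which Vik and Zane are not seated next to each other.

12

All circular seatings of 5 people number (4)! = 24.
Those with Vik next to Zane: fuse the pair into one unit and seat 4 units around a circle — 2·(3)! = 12.
Subtracting, 24 − 12 = 12.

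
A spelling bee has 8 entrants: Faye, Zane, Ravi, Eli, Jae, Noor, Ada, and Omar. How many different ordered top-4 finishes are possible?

This is an ordered selection of 4 from 8: P(8,4).
That gives 8 × 7 × 6 × 5 = 1680.

1680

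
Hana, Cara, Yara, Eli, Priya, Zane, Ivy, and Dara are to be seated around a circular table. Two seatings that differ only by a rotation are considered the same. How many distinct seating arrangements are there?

Around a circle, 8 distinct people have 8!/8 = (7)! = 5040 rotationally distinct seatings.

5040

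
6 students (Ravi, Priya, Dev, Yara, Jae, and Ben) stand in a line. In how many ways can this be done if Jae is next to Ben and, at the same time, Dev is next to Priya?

Treat {Jae,Ben} as one block (2 orders) and {Dev,Priya} as another (2 orders).
That leaves 4 units to arrange: 2 × 2 × 4! = 4 × 24 = 96.

96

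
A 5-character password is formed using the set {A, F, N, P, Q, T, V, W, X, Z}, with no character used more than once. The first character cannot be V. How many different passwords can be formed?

27216

The first character has 10−1 = 9 choices (anything except V).
The remaining 4 characters are filled from the other 9 symbols without repetition: 9 × 8 × 7 × 6 = 3024.
Total: 9 × 3024 = 27216.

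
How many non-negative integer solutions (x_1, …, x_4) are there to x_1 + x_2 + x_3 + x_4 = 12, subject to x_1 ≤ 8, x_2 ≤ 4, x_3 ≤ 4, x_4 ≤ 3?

80

Without the upper bounds there are C(15,3) = 455 ways to split 12 among 4 variables.
Subtract solutions that violate a single cap (substitute x_i' = x_i − (cap_i+1)): x_1 ≥ 9 gives C(6,3) = 20; x_2 ≥ 5 gives C(10,3) = 120; x_3 ≥ 5 gives C(10,3) = 120; x_4 ≥ 4 gives C(11,3) = 165. Together 425.
Add back pairs where two caps are both exceeded: 0 + 0 + 0 + 10 + 20 + 20 = 50.
By inclusion–exclusion the count is 455 − 425 + 50 = 80.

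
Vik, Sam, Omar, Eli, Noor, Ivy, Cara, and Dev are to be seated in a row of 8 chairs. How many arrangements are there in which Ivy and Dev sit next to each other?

Place the 6 others and the Ivy-Dev pair as 7 objects in a line; the pair has 2 internal arrangements.
That gives 2 × 7! = 2 × 5040 = 10080.

10080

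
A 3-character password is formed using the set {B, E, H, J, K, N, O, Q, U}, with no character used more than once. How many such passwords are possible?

Choose and order 3 of the 9 symbols: the first character has 9 options, the next 8, then 7.
That product is 9 × 8 × 7 = 504.

504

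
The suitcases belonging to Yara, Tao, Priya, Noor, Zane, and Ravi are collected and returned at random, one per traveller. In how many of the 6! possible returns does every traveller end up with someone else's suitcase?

265

Let Aᵢ be the assignments in which traveller i gets their own suitcase. We want the size of the complement of A₁∪…∪A_6.
By inclusion–exclusion this is Σ_{j=0}^{6} (−1)^j C(6,j)·(6−j)!.
Computing: 720 − 720 + 360 − 120 + 30 − 6 + 1 = 265.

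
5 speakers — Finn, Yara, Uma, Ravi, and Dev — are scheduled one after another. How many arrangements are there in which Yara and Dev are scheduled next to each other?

Place the 3 others and the Yara-Dev pair as 4 objects in a line; the pair has 2 internal arrangements.
So the count is 2·(4)! = 48.

48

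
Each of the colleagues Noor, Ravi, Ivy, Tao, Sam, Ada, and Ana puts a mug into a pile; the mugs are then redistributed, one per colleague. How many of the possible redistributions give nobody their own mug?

This is the derangement count D_7: permutations of 7 items with no fixed point.
By inclusion–exclusion this is Σ_{j=0}^{7} (−1)^j C(7,j)·(7−j)!.
Computing: 5040 − 5040 + 2520 − 840 + 210 − 42 + 7 − 1 = 1854.

1854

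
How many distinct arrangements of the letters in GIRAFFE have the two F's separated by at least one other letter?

There are 7!/(2!) = 2520 arrangements of GIRAFFE in total.
Arrangements with the F's together: treat FF as one letter, giving (6)! = 720.
Hence 2520 − 720 = 1800.

1800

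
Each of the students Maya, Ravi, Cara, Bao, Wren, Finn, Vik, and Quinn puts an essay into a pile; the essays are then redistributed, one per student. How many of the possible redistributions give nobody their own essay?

This is the derangement count D_8: permutations of 8 items with no fixed point.
By inclusion–exclusion this is Σ_{j=0}^{8} (−1)^j C(8,j)·(8−j)!.
Computing: 40320 − 40320 + 20160 − 6720 + 1680 − 336 + 56 − 8 + 1 = 14833.

14833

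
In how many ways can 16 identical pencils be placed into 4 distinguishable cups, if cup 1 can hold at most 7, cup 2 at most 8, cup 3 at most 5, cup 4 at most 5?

175

By stars and bars, unrestricted non-negative solutions to x_1+…+x_4 = 16 number C(16+3,3) = 969.
Subtract solutions that violate a single cap (substitute x_i' = x_i − (cap_i+1)): x_1 ≥ 8 gives C(11,3) = 165; x_2 ≥ 9 gives C(10,3) = 120; x_3 ≥ 6 gives C(13,3) = 286; x_4 ≥ 6 gives C(13,3) = 286. Together 857.
Add back pairs where two caps are both exceeded: 0 + 10 + 10 + 4 + 4 + 35 = 63.
By inclusion–exclusion the count is 969 − 857 + 63 = 175.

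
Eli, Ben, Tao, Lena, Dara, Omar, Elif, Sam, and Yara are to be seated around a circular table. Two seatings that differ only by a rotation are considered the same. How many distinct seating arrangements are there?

40320

Seat Eli anywhere (absorbing the rotational symmetry), then permute the other 8: (8)! = 40320.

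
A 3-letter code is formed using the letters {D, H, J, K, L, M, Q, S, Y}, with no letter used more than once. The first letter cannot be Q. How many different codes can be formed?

448

The first letter has 9−1 = 8 choices (anything except Q).
The remaining 2 letters are filled from the other 8 symbols without repetition: 8 × 7 = 56.
Total: 8 × 56 = 448.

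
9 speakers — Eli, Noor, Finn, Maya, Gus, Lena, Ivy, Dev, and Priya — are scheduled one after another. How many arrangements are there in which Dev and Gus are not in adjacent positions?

Of the 9! = 362880 arrangements, those with Dev and Gus adjacent number 2 × 8! = 80640 (treat the pair as a block with 2 internal orders).
Complementary counting: 362880 − 80640 = 282240.

282240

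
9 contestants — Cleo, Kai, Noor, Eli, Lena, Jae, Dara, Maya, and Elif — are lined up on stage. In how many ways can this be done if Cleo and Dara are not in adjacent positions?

Of the 9! = 362880 arrangements, those with Cleo and Dara adjacent number 2 × 8! = 80640 (treat the pair as a block with 2 internal orders).
So 362880 − 80640 = 282240 arrangements keep them apart.

282240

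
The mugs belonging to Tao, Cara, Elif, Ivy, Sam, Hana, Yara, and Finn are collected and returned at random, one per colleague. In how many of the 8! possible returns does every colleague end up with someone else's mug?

14833

Let Aᵢ be the assignments in which colleague i gets their own mug. We want the size of the complement of A₁∪…∪A_8.
By inclusion–exclusion this is Σ_{j=0}^{8} (−1)^j C(8,j)·(8−j)!.
Computing: 40320 − 40320 + 20160 − 6720 + 1680 − 336 + 56 − 8 + 1 = 14833.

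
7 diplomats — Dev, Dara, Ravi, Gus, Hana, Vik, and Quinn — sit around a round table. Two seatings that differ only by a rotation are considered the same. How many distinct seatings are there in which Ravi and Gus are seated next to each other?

240

Treat {Ravi, Gus} as one unit (2 internal orders) and seat the resulting 6 units around the table: (5)! circular arrangements.
So 2 × (5)! = 2 × 120 = 240.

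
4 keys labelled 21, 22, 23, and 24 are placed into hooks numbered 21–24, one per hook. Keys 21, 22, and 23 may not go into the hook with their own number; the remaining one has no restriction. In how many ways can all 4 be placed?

11

Let Aᵢ (for i ∈ {21, 22, 23}) be the placements that put key i in its forbidden hook. Any j of these fix j positions, leaving (4−j)! ways to fill the rest, and there are C(3,j) ways to pick which j.
By inclusion–exclusion, the number of valid placements is Σ_{j=0}^{3} (−1)^j C(3,j)·(4−j)!.
Computing: 24 − 18 + 6 − 1 = 11.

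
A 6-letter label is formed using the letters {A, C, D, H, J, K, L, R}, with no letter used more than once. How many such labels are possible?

20160

Choose and order 6 of the 8 symbols: the first letter has 8 options, the next 7, and so on down to 3.
That product is 8 × 7 × 6 × 5 × 4 × 3 = 20160.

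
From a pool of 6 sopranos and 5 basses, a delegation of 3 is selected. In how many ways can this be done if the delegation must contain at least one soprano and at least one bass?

With no constraint there are C(11,3) = 165 possible selections.
Selections missing a whole group: no sopranos → C(5,3) = 10; no basses → C(6,3) = 20.
Both groups omitted at once is impossible, so 165 − 30 = 135.

135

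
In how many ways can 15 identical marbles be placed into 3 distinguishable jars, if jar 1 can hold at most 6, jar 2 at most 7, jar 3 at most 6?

Without the upper bounds there are C(17,2) = 136 ways to split 15 among 3 jars.
Subtract solutions that violate a single cap (substitute x_i' = x_i − (cap_i+1)): x_1 ≥ 7 gives C(10,2) = 45; x_2 ≥ 8 gives C(9,2) = 36; x_3 ≥ 7 gives C(10,2) = 45. Together 126.
Add back pairs where two caps are both exceeded: 1 + 3 + 1 = 5.
By inclusion–exclusion the count is 136 − 126 + 5 = 15.

15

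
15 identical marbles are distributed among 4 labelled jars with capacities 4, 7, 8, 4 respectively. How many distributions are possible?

Ignoring the caps, the number of non-negative solutions to x_1+…+x_4 = 15 is C(18,3) = 816.
Subtract solutions that violate a single cap (substitute x_i' = x_i − (cap_i+1)): x_1 ≥ 5 gives C(13,3) = 286; x_2 ≥ 8 gives C(10,3) = 120; x_3 ≥ 9 gives C(9,3) = 84; x_4 ≥ 5 gives C(13,3) = 286. Together 776.
Add back pairs where two caps are both exceeded: 10 + 4 + 56 + 0 + 10 + 4 = 84.
By inclusion–exclusion the count is 816 − 776 + 84 = 124.

124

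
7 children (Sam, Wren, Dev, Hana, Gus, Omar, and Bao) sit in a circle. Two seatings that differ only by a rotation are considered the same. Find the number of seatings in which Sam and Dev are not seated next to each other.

480

All circular seatings of 7 people number (6)! = 720.
Seatings with Sam beside Dev: treat them as a block with 2 internal orders, giving 2 × (5)! = 240.
Subtracting, 720 − 240 = 480.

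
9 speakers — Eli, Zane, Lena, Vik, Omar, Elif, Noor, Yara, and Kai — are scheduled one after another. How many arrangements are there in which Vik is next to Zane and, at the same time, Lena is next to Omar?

Treat {Vik,Zane} as one block (2 orders) and {Lena,Omar} as another (2 orders).
That leaves 7 units to arrange: 2 × 2 × 7! = 4 × 5040 = 20160.

20160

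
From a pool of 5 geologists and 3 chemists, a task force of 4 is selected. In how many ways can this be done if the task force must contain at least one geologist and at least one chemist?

65

Total 4-person selections from all 8: C(8,4) = 70.
Selections missing a whole group: no geologists → C(3,4) = 0; no chemists → C(5,4) = 5.
Both groups omitted at once is impossible, so 70 − 5 = 65.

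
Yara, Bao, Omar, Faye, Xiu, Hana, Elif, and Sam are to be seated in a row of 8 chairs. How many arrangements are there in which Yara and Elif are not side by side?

Of the 8! = 40320 arrangements, those with Yara and Elif adjacent number 2 × 7! = 10080 (treat the pair as a block with 2 internal orders).
Complementary counting: 40320 − 10080 = 30240.

30240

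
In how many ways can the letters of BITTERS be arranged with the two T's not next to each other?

Total arrangements of BITTERS: 7!/(2!) = 2520.
If the two T's are adjacent, glue them into one block, leaving 6 items to arrange: (6)! = 720 ways.
Hence 2520 − 720 = 1800.

1800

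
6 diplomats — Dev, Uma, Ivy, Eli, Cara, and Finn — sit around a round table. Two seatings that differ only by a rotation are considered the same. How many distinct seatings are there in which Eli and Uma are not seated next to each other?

72

Without the restriction there are (5)! = 120 seatings.
Seatings with Eli beside Uma: treat them as a block with 2 internal orders, giving 2 × (4)! = 48.
Subtracting, 120 − 48 = 72.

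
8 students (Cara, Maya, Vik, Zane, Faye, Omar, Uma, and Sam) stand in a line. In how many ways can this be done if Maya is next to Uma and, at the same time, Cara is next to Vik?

2880

Treat {Maya,Uma} as one block (2 orders) and {Cara,Vik} as another (2 orders).
That leaves 6 units to arrange: 2 × 2 × 6! = 4 × 720 = 2880.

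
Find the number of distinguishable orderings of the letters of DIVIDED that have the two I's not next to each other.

Total arrangements of DIVIDED: 7!/(3!·2!) = 420.
If the two I's are adjacent, glue them into one block, leaving 6 items to arrange: (6)!/(3!) = 120 ways.
Subtracting, 420 − 120 = 300 arrangements keep the I's apart.

300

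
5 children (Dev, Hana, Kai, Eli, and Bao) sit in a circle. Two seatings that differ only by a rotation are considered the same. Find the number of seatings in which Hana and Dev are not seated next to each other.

12

All circular seatings of 5 people number (4)! = 24.
Seatings with Hana beside Dev: treat them as a block with 2 internal orders, giving 2 × (3)! = 12.
Subtracting, 24 − 12 = 12.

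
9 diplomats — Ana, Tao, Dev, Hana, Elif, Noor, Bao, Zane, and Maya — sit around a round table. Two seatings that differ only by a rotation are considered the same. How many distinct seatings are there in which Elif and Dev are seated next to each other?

Treat {Elif, Dev} as one unit (2 internal orders) and seat the resulting 8 units around the table: (7)! circular arrangements.
So 2 × (7)! = 2 × 5040 = 10080.

10080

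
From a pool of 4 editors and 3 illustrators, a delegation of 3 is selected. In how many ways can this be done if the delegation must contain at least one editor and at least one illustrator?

30

With no constraint there are C(7,3) = 35 possible selections.
Subtract selections that omit an entire group: no editors → C(3,3) = 1; no illustrators → C(4,3) = 4.
Both groups omitted at once is impossible, so 35 − 5 = 30.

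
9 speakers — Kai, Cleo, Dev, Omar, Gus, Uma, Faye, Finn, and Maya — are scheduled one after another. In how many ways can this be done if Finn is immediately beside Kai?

80640

Treat {Finn, Kai} as a single unit. There are 8 units to order, and the pair itself can be ordered 2 ways.
That gives 2 × 8! = 2 × 40320 = 80640.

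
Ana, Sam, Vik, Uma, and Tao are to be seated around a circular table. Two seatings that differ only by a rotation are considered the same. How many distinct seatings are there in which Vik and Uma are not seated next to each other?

12

All circular seatings of 5 people number (4)! = 24.
Seatings with Vik beside Uma: treat them as a block with 2 internal orders, giving 2 × (3)! = 12.
Subtracting, 24 − 12 = 12.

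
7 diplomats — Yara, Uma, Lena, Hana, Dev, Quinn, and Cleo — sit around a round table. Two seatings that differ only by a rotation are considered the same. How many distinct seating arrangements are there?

720

Around a circle, 7 distinct people have 7!/7 = (6)! = 720 rotationally distinct seatings.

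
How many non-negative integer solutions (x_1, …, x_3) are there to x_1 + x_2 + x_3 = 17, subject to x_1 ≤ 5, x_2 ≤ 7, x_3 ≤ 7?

Ignoring the caps, the number of non-negative solutions to x_1+…+x_3 = 17 is C(19,2) = 171.
Subtract solutions that violate a single cap (substitute x_i' = x_i − (cap_i+1)): x_1 ≥ 6 gives C(13,2) = 78; x_2 ≥ 8 gives C(11,2) = 55; x_3 ≥ 8 gives C(11,2) = 55. Together 188.
Add back pairs where two caps are both exceeded: 10 + 10 + 3 = 23.
By inclusion–exclusion the count is 171 − 188 + 23 = 6.

6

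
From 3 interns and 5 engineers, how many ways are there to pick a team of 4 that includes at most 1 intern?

Split by how many interns are chosen (0 through 1).
Sum: C(3,0)·C(5,4) + C(3,1)·C(5,3) = 5 + 30 = 35.

35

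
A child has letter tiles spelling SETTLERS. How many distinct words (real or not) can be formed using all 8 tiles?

Letter multiplicities in SETTLERS: E×2, L×1, R×1, S×2, T×2.
The number of distinct arrangements is 8!/(2!·2!·2!) = 40320/8 = 5040.

5040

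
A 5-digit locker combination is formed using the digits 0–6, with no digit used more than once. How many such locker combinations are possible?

2520

This is a permutation of 5 out of 7: P(7,5) = 7!/2!.
7 × 6 × 5 × 4 × 3 = 2520.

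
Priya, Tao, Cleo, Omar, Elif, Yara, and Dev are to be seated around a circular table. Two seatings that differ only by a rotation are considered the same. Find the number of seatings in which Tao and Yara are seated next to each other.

Treat {Tao, Yara} as one unit (2 internal orders) and seat the resulting 6 units around the table: (5)! circular arrangements.
So 2 × (5)! = 2 × 120 = 240.

240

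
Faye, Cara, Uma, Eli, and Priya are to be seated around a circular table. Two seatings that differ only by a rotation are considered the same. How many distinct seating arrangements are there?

24

Seat Faye anywhere (absorbing the rotational symmetry), then permute the other 4: (4)! = 24.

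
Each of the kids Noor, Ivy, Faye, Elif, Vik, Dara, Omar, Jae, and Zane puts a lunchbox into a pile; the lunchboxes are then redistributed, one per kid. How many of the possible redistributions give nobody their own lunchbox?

133496

Count assignments avoiding every fixed point. For any j of the 9 kids fixed to their own lunchbox, the other 9−j can be arranged in (9−j)! ways.
By inclusion–exclusion this is Σ_{j=0}^{9} (−1)^j C(9,j)·(9−j)!.
Computing: 362880 − 362880 + 181440 − 60480 + 15120 − 3024 + 504 − 72 + 9 − 1 = 133496.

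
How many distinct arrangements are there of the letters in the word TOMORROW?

Letter multiplicities in TOMORROW: M×1, O×3, R×2, T×1, W×1.
The number of distinct arrangements is 8!/(3!·2!) = 40320/12 = 3360.

3360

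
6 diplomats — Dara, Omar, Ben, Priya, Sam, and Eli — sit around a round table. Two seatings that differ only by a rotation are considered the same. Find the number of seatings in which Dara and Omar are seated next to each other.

48

Treat {Dara, Omar} as one unit (2 internal orders) and seat the resulting 5 units around the table: (4)! circular arrangements.
So 2 × (4)! = 2 × 24 = 48.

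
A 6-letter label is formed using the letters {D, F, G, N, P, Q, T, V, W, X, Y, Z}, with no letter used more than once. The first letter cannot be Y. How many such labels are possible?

609840

The first letter has 12−1 = 11 choices (anything except Y).
The remaining 5 letters are filled from the other 11 symbols without repetition: 11 × 10 × 9 × 8 × 7 = 55440.
Total: 11 × 55440 = 609840.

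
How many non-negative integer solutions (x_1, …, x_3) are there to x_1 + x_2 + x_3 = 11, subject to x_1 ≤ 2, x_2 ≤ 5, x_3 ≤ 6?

Ignoring the caps, the number of non-negative solutions to x_1+…+x_3 = 11 is C(13,2) = 78.
Subtract solutions that violate a single cap (substitute x_i' = x_i − (cap_i+1)): x_1 ≥ 3 gives C(10,2) = 45; x_2 ≥ 6 gives C(7,2) = 21; x_3 ≥ 7 gives C(6,2) = 15. Together 81.
Add back pairs where two caps are both exceeded: 6 + 3 + 0 = 9.
By inclusion–exclusion the count is 78 − 81 + 9 = 6.

6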